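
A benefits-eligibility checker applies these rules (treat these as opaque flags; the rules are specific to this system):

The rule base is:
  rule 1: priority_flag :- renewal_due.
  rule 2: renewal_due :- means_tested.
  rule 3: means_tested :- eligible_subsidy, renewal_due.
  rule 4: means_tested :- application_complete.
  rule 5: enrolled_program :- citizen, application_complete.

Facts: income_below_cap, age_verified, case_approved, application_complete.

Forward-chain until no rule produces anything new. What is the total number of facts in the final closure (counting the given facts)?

Round 1: rule 4 [means_tested :- application_complete.]. New: means_tested.
Round 2: rule 2 [renewal_due :- means_tested.]. New: renewal_due.
Round 3: rule 1 [priority_flag :- renewal_due.]. New: priority_flag.
Closure: {age_verified, application_complete, case_approved, income_below_cap, means_tested, priority_flag, renewal_due} — 7 facts.

7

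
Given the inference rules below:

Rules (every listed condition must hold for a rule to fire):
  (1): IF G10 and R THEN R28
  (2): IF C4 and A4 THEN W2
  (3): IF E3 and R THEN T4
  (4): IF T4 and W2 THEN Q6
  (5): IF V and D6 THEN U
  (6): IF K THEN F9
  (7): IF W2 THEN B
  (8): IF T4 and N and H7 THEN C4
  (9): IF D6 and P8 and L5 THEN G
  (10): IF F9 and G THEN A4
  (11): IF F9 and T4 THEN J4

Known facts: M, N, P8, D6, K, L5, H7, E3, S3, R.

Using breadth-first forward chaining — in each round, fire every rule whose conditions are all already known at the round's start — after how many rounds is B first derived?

4

Round 1: (3) [IF E3 and R THEN T4]; (6) [IF K THEN F9]; (9) [IF D6 and P8 and L5 THEN G]. New: T4, F9, G.
Round 2: (8) [IF T4 and N and H7 THEN C4]; (10) [IF F9 and G THEN A4]; (11) [IF F9 and T4 THEN J4]. New: C4, A4, J4.
Round 3: (2) [IF C4 and A4 THEN W2]. New: W2.
Round 4: (4) [IF T4 and W2 THEN Q6]; (7) [IF W2 THEN B]. New: Q6, B.
B first appears in round 4.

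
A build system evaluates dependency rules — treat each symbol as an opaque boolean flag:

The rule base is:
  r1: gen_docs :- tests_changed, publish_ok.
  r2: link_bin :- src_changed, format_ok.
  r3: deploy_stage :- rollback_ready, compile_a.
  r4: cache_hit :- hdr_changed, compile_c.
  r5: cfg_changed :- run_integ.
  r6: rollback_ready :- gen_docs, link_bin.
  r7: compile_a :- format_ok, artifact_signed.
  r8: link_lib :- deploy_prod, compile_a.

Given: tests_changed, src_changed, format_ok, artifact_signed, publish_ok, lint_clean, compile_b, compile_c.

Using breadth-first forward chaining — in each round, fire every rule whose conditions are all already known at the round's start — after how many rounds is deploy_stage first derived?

3

Round 1 fires r1, r2, r7, giving gen_docs, link_bin, compile_a.
Round 2 fires r6, giving rollback_ready.
Round 3 fires r3, giving deploy_stage.
deploy_stage first appears in round 3.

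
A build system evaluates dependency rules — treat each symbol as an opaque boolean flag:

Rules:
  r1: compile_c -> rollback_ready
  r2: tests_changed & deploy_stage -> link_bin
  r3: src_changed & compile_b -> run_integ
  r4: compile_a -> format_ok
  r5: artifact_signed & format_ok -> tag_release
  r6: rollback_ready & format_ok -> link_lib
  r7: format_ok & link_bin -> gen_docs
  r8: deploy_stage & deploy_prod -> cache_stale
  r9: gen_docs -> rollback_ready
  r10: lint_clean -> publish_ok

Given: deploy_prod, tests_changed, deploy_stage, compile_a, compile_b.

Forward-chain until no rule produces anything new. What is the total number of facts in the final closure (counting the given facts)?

Round 1 — r2, r4, r8, derive link_bin, format_ok, cache_stale.
Round 2 — r7, derive gen_docs.
Round 3 — r9, derive rollback_ready.
Round 4 — r6, derive link_lib.
Closure: {cache_stale, compile_a, compile_b, deploy_prod, deploy_stage, format_ok, gen_docs, link_bin, link_lib, rollback_ready, tests_changed} — 11 facts.

11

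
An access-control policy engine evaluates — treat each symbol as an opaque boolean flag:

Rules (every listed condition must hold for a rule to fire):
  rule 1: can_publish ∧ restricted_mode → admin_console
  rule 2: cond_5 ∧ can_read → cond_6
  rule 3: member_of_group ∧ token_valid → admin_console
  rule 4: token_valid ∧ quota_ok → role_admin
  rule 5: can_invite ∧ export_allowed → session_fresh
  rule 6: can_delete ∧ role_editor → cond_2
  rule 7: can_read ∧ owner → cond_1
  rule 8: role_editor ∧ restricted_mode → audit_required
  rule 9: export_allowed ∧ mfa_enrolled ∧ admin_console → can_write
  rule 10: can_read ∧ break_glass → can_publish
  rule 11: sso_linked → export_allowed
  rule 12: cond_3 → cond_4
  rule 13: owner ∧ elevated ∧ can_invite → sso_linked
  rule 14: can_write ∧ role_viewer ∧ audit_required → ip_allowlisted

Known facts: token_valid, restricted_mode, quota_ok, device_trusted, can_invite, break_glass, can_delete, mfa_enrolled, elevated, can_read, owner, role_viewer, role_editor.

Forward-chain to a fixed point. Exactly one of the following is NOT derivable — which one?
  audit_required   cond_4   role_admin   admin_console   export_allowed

Round 1 — rule 4, rule 6, rule 7, rule 8, rule 10, rule 13, derive role_admin, cond_2, cond_1, audit_required, can_publish, sso_linked.
Round 2 — rule 1, rule 11, derive admin_console, export_allowed.
Round 3 — rule 5, rule 9, derive session_fresh, can_write.
Round 4 — rule 14, derive ip_allowlisted.
Derived: audit_required (round 1), role_admin (round 1), export_allowed (round 2), admin_console (round 2). cond_4 never appears in any round.

cond_4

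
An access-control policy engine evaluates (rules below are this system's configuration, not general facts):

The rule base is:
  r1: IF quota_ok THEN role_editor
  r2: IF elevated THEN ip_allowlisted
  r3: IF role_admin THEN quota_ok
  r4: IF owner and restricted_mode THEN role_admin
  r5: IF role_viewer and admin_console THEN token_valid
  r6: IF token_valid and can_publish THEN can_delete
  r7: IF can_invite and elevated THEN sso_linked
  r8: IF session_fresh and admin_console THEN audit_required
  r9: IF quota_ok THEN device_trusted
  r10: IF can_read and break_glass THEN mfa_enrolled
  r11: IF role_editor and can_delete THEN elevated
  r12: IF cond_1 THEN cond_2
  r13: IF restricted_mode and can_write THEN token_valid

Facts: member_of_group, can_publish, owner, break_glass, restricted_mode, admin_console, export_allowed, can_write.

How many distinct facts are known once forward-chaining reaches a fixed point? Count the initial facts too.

Round 1: r4 [IF owner and restricted_mode THEN role_admin]; r13 [IF restricted_mode and can_write THEN token_valid]. New: role_admin, token_valid.
Round 2: r3 [IF role_admin THEN quota_ok]; r6 [IF token_valid and can_publish THEN can_delete]. New: quota_ok, can_delete.
Round 3: r1 [IF quota_ok THEN role_editor]; r9 [IF quota_ok THEN device_trusted]. New: role_editor, device_trusted.
Round 4: r11 [IF role_editor and can_delete THEN elevated]. New: elevated.
Round 5: r2 [IF elevated THEN ip_allowlisted]. New: ip_allowlisted.
Closure: {admin_console, break_glass, can_delete, can_publish, can_write, device_trusted, elevated, export_allowed, ip_allowlisted, member_of_group, owner, quota_ok, restricted_mode, role_admin, role_editor, token_valid} — 16 facts.

16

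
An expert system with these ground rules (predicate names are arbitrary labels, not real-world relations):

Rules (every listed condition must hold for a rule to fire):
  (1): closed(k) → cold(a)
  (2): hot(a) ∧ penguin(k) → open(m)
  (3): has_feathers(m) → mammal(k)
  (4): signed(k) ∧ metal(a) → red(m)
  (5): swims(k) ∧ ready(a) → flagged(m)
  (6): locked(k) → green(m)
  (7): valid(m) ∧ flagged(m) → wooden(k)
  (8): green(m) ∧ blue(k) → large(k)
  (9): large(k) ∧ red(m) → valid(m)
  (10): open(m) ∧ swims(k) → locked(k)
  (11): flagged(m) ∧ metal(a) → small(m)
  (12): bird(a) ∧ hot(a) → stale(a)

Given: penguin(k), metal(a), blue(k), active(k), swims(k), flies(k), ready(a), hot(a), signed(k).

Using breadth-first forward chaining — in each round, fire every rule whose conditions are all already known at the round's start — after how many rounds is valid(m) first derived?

5

Round 1 — (2), (4), (5), derive open(m), red(m), flagged(m).
Round 2 — (10), (11), derive locked(k), small(m).
Round 3 — (6), derive green(m).
Round 4 — (8), derive large(k).
Round 5 — (9), derive valid(m).
valid(m) first appears in round 5.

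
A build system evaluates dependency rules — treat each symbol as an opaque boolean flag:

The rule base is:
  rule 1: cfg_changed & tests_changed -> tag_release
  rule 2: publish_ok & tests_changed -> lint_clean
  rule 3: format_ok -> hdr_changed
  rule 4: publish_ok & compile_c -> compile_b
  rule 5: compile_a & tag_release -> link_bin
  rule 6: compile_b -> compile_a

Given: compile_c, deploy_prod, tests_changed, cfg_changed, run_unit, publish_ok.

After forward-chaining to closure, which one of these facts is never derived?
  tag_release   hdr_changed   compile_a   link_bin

hdr_changed

Round 1 fires rule 1, rule 2, rule 4, giving tag_release, lint_clean, compile_b.
Round 2 fires rule 6, giving compile_a.
Round 3 fires rule 5, giving link_bin.
Derived: compile_a (round 2), link_bin (round 3), tag_release (round 1). hdr_changed never appears in any round.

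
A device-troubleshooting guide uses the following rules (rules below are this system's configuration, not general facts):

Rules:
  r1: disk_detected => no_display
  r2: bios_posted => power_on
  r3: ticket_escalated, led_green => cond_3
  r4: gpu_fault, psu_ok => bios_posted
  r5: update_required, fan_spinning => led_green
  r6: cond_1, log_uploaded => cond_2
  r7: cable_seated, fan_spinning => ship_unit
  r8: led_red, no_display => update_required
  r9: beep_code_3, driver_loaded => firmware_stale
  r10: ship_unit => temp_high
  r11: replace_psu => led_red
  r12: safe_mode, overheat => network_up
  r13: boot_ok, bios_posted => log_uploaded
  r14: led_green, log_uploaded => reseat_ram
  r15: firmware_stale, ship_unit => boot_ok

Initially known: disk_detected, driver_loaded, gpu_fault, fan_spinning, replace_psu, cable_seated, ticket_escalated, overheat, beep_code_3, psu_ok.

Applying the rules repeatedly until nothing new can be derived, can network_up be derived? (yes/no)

no

Round 1: r1 [disk_detected => no_display]; r4 [gpu_fault, psu_ok => bios_posted]; r7 [cable_seated, fan_spinning => ship_unit]; r9 [beep_code_3, driver_loaded => firmware_stale]; r11 [replace_psu => led_red]. New: no_display, bios_posted, ship_unit, firmware_stale, led_red.
Round 2: r2 [bios_posted => power_on]; r8 [led_red, no_display => update_required]; r10 [ship_unit => temp_high]; r15 [firmware_stale, ship_unit => boot_ok]. New: power_on, update_required, temp_high, boot_ok.
Round 3: r5 [update_required, fan_spinning => led_green]; r13 [boot_ok, bios_posted => log_uploaded]. New: led_green, log_uploaded.
Round 4: r3 [ticket_escalated, led_green => cond_3]; r14 [led_green, log_uploaded => reseat_ram]. New: cond_3, reseat_ram.
Fixed point reached. network_up is concluded only by r12; r12 needs safe_mode (never derived).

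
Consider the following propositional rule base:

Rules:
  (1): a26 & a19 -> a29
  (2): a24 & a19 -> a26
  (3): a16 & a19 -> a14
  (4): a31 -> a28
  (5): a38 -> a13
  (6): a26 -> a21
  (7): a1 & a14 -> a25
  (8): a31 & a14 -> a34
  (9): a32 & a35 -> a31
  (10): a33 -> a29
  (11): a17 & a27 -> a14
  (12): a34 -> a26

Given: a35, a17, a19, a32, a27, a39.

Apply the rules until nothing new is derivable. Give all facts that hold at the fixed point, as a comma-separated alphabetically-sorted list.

Round 1 — (9), (11), derive a31, a14.
Round 2 — (4), (8), derive a28, a34.
Round 3 — (12), derive a26.
Round 4 — (1), (6), derive a29, a21.

a14, a17, a19, a21, a26, a27, a28, a29, a31, a32, a34, a35, a39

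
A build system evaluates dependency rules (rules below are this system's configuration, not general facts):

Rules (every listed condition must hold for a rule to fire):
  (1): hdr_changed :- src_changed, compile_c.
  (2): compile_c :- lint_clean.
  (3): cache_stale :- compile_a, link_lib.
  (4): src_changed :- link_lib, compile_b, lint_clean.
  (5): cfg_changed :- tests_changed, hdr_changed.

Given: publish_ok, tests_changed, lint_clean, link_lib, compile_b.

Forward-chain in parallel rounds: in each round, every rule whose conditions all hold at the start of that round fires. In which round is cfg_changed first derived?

Round 1: (2) [compile_c :- lint_clean.]; (4) [src_changed :- link_lib, compile_b, lint_clean.]. New: compile_c, src_changed.
Round 2: (1) [hdr_changed :- src_changed, compile_c.]. New: hdr_changed.
Round 3: (5) [cfg_changed :- tests_changed, hdr_changed.]. New: cfg_changed.
cfg_changed first appears in round 3.

3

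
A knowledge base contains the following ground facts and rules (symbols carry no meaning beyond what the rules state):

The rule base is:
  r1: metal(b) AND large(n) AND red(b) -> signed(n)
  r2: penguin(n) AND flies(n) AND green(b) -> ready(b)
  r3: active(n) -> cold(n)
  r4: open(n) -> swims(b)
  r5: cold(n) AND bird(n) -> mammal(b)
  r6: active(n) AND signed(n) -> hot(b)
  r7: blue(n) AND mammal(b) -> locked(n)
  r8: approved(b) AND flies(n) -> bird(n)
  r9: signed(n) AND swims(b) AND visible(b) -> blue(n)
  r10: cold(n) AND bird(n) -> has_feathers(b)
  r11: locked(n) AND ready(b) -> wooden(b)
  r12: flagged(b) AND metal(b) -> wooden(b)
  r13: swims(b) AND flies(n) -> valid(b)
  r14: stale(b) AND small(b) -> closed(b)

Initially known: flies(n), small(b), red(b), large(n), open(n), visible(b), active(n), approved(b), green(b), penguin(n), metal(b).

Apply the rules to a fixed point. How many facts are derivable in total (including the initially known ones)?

Round 1 — r1, r2, r3, r4, r8, derive signed(n), ready(b), cold(n), swims(b), bird(n).
Round 2 — r5, r6, r9, r10, r13, derive mammal(b), hot(b), blue(n), has_feathers(b), valid(b).
Round 3 — r7, derive locked(n).
Round 4 — r11, derive wooden(b).
Closure: {active(n), approved(b), bird(n), blue(n), cold(n), flies(n), green(b), has_feathers(b), hot(b), large(n), locked(n), mammal(b), metal(b), open(n), penguin(n), ready(b), red(b), signed(n), small(b), swims(b), valid(b), visible(b), wooden(b)} — 23 facts.

23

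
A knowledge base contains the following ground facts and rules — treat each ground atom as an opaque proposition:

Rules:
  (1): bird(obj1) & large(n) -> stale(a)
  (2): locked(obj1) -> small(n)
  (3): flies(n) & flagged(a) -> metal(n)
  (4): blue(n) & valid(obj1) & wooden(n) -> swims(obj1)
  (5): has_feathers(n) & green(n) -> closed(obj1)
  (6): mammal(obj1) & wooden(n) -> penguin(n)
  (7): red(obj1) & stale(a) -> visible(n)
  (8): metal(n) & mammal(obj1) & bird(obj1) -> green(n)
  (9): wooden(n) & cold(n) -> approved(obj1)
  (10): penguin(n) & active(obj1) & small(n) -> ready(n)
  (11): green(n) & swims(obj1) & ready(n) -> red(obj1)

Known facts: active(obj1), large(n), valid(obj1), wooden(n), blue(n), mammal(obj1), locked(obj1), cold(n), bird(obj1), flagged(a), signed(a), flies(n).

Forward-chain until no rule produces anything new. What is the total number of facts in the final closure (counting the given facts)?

22

Round 1 — (1), (2), (3), (4), (6), (9), derive stale(a), small(n), metal(n), swims(obj1), penguin(n), approved(obj1).
Round 2 — (8), (10), derive green(n), ready(n).
Round 3 — (11), derive red(obj1).
Round 4 — (7), derive visible(n).
Closure: {active(obj1), approved(obj1), bird(obj1), blue(n), cold(n), flagged(a), flies(n), green(n), large(n), locked(obj1), mammal(obj1), metal(n), penguin(n), ready(n), red(obj1), signed(a), small(n), stale(a), swims(obj1), valid(obj1), visible(n), wooden(n)} — 22 facts.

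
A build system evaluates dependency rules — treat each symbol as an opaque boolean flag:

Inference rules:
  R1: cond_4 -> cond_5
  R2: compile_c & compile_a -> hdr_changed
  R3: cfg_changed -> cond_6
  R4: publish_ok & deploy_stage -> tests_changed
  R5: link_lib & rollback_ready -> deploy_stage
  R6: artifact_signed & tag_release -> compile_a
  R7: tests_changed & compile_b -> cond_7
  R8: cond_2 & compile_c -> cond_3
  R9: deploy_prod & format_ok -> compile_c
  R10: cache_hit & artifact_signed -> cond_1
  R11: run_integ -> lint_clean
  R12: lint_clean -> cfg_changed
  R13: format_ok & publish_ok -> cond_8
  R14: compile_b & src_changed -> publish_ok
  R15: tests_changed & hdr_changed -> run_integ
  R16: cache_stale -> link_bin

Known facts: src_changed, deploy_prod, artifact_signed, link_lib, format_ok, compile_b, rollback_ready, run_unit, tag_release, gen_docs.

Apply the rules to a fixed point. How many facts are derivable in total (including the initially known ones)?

Round 1 — R5, R6, R9, R14, derive deploy_stage, compile_a, compile_c, publish_ok.
Round 2 — R2, R4, R13, derive hdr_changed, tests_changed, cond_8.
Round 3 — R7, R15, derive cond_7, run_integ.
Round 4 — R11, derive lint_clean.
Round 5 — R12, derive cfg_changed.
Round 6 — R3, derive cond_6.
Closure: {artifact_signed, cfg_changed, compile_a, compile_b, compile_c, cond_6, cond_7, cond_8, deploy_prod, deploy_stage, format_ok, gen_docs, hdr_changed, link_lib, lint_clean, publish_ok, rollback_ready, run_integ, run_unit, src_changed, tag_release, tests_changed} — 22 facts.

22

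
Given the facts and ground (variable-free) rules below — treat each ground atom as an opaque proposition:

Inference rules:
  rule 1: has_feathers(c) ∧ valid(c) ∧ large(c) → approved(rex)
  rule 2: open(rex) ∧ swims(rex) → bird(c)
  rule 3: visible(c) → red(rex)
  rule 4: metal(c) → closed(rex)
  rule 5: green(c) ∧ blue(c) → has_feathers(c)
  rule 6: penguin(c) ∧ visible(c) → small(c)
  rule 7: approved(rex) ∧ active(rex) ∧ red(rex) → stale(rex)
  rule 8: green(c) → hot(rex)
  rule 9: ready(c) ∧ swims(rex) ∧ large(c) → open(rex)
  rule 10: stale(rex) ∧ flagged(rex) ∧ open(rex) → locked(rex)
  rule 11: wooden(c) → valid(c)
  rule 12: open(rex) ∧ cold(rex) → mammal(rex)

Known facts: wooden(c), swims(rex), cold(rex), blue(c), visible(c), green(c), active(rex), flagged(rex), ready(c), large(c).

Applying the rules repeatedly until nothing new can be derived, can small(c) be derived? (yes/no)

Round 1: rule 3 [visible(c) → red(rex)]; rule 5 [green(c) ∧ blue(c) → has_feathers(c)]; rule 8 [green(c) → hot(rex)]; rule 9 [ready(c) ∧ swims(rex) ∧ large(c) → open(rex)]; rule 11 [wooden(c) → valid(c)]. Adds red(rex), has_feathers(c), hot(rex), open(rex), valid(c).
Round 2: rule 1 [has_feathers(c) ∧ valid(c) ∧ large(c) → approved(rex)]; rule 2 [open(rex) ∧ swims(rex) → bird(c)]; rule 12 [open(rex) ∧ cold(rex) → mammal(rex)]. Adds approved(rex), bird(c), mammal(rex).
Round 3: rule 7 [approved(rex) ∧ active(rex) ∧ red(rex) → stale(rex)]. Adds stale(rex).
Round 4: rule 10 [stale(rex) ∧ flagged(rex) ∧ open(rex) → locked(rex)]. Adds locked(rex).
Fixed point reached. small(c) is concluded only by rule 6; rule 6 needs penguin(c) (never derived).

no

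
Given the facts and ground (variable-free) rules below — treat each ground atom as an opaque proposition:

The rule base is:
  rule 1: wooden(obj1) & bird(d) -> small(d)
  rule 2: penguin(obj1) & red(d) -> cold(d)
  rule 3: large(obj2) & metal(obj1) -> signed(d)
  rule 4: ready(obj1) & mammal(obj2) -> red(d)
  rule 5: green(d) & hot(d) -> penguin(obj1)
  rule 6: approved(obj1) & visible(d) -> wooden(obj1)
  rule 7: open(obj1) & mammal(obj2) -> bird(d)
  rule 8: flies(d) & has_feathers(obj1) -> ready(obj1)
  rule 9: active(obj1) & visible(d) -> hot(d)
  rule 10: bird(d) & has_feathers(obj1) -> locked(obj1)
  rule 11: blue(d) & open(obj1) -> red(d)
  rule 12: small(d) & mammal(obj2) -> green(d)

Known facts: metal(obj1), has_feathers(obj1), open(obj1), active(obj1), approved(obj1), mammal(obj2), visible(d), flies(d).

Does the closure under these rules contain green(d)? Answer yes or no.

yes

Round 1 fires rule 6, rule 7, rule 8, rule 9, giving wooden(obj1), bird(d), ready(obj1), hot(d).
Round 2 fires rule 1, rule 4, rule 10, giving small(d), red(d), locked(obj1).
Round 3 fires rule 12, giving green(d).
Round 4 fires rule 5, giving penguin(obj1).
Round 5 fires rule 2, giving cold(d).
green(d) appears in round 3, so it is derivable.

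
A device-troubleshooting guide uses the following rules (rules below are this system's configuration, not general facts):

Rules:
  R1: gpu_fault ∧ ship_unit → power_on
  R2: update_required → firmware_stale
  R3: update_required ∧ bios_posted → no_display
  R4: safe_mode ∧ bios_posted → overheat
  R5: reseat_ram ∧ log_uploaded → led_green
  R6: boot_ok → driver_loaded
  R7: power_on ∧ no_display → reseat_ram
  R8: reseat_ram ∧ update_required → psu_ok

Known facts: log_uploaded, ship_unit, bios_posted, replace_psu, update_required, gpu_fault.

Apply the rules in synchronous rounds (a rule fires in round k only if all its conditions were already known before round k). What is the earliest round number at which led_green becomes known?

[1] R1 [gpu_fault ∧ ship_unit → power_on]; R2 [update_required → firmware_stale]; R3 [update_required ∧ bios_posted → no_display]. ⇒ new: power_on, firmware_stale, no_display.
[2] R7 [power_on ∧ no_display → reseat_ram]. ⇒ new: reseat_ram.
[3] R5 [reseat_ram ∧ log_uploaded → led_green]; R8 [reseat_ram ∧ update_required → psu_ok]. ⇒ new: led_green, psu_ok.
led_green first appears in round 3.

3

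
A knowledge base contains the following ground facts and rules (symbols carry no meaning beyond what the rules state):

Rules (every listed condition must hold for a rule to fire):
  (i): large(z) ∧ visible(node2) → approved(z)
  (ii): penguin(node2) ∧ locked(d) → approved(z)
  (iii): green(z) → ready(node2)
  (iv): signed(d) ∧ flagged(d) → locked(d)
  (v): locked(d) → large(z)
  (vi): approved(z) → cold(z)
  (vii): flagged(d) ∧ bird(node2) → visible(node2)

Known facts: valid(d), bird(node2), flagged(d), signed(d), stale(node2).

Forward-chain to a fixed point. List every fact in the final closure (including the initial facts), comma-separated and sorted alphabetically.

approved(z), bird(node2), cold(z), flagged(d), large(z), locked(d), signed(d), stale(node2), valid(d), visible(node2)

Round 1 fires (iv), (vii), giving locked(d), visible(node2).
Round 2 fires (v), giving large(z).
Round 3 fires (i), giving approved(z).
Round 4 fires (vi), giving cold(z).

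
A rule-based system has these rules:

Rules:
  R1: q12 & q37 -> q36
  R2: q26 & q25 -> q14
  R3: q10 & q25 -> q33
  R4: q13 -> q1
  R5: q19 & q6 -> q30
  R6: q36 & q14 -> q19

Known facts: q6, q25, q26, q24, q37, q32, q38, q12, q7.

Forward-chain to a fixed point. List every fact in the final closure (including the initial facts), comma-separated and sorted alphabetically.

[1] R1 [q12 & q37 -> q36]; R2 [q26 & q25 -> q14]. ⇒ new: q36, q14.
[2] R6 [q36 & q14 -> q19]. ⇒ new: q19.
[3] R5 [q19 & q6 -> q30]. ⇒ new: q30.

q12, q14, q19, q24, q25, q26, q30, q32, q36, q37, q38, q6, q7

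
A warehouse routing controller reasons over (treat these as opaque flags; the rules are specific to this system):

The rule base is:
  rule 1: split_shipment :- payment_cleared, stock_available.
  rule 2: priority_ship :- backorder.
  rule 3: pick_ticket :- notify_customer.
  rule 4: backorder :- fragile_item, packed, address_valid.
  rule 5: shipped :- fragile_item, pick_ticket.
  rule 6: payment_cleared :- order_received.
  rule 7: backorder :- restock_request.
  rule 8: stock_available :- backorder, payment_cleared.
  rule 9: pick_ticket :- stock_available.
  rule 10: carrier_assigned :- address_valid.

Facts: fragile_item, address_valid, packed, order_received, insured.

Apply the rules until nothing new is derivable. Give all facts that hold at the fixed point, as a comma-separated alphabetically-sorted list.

address_valid, backorder, carrier_assigned, fragile_item, insured, order_received, packed, payment_cleared, pick_ticket, priority_ship, shipped, split_shipment, stock_available

Round 1: rule 4 [backorder :- fragile_item, packed, address_valid.]; rule 6 [payment_cleared :- order_received.]; rule 10 [carrier_assigned :- address_valid.]. New: backorder, payment_cleared, carrier_assigned.
Round 2: rule 2 [priority_ship :- backorder.]; rule 8 [stock_available :- backorder, payment_cleared.]. New: priority_ship, stock_available.
Round 3: rule 1 [split_shipment :- payment_cleared, stock_available.]; rule 9 [pick_ticket :- stock_available.]. New: split_shipment, pick_ticket.
Round 4: rule 5 [shipped :- fragile_item, pick_ticket.]. New: shipped.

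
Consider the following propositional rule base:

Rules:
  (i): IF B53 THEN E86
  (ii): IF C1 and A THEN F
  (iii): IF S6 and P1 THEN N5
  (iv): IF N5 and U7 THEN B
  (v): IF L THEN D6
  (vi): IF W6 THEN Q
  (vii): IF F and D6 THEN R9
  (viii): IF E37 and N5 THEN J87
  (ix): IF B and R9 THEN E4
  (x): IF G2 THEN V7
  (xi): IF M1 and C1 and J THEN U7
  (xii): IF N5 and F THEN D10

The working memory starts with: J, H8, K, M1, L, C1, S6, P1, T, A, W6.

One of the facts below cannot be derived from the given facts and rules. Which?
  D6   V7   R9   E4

Round 1: (ii) [IF C1 and A THEN F]; (iii) [IF S6 and P1 THEN N5]; (v) [IF L THEN D6]; (vi) [IF W6 THEN Q]; (xi) [IF M1 and C1 and J THEN U7]. Adds F, N5, D6, Q, U7.
Round 2: (iv) [IF N5 and U7 THEN B]; (vii) [IF F and D6 THEN R9]; (xii) [IF N5 and F THEN D10]. Adds B, R9, D10.
Round 3: (ix) [IF B and R9 THEN E4]. Adds E4.
Derived: D6 (round 1), R9 (round 2), E4 (round 3). V7 never appears in any round.

V7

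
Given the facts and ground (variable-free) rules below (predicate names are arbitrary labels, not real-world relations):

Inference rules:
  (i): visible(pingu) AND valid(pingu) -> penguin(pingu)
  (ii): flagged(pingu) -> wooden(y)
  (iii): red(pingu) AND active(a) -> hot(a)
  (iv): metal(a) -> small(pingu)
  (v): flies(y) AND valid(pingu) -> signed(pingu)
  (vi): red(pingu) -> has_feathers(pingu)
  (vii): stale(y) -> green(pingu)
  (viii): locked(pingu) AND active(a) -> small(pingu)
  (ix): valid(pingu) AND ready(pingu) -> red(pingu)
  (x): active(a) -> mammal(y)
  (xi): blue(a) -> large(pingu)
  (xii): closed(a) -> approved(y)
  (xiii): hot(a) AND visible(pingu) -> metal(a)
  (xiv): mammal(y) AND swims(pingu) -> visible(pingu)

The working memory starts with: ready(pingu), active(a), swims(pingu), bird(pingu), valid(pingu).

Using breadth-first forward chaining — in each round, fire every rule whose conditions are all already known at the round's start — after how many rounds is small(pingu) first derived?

4

[1] (ix) [valid(pingu) AND ready(pingu) -> red(pingu)]; (x) [active(a) -> mammal(y)]. ⇒ new: red(pingu), mammal(y).
[2] (iii) [red(pingu) AND active(a) -> hot(a)]; (vi) [red(pingu) -> has_feathers(pingu)]; (xiv) [mammal(y) AND swims(pingu) -> visible(pingu)]. ⇒ new: hot(a), has_feathers(pingu), visible(pingu).
[3] (i) [visible(pingu) AND valid(pingu) -> penguin(pingu)]; (xiii) [hot(a) AND visible(pingu) -> metal(a)]. ⇒ new: penguin(pingu), metal(a).
[4] (iv) [metal(a) -> small(pingu)]. ⇒ new: small(pingu).
small(pingu) first appears in round 4.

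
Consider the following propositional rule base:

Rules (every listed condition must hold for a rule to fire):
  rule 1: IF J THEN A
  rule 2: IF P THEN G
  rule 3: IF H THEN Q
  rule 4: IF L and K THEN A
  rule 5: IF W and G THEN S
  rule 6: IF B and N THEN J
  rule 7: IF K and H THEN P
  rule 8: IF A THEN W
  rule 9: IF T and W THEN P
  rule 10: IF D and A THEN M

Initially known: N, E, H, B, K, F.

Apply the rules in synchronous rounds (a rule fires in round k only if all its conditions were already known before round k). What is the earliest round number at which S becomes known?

Round 1: rule 3 [IF H THEN Q]; rule 6 [IF B and N THEN J]; rule 7 [IF K and H THEN P]. New: Q, J, P.
Round 2: rule 1 [IF J THEN A]; rule 2 [IF P THEN G]. New: A, G.
Round 3: rule 8 [IF A THEN W]. New: W.
Round 4: rule 5 [IF W and G THEN S]. New: S.
S first appears in round 4.

4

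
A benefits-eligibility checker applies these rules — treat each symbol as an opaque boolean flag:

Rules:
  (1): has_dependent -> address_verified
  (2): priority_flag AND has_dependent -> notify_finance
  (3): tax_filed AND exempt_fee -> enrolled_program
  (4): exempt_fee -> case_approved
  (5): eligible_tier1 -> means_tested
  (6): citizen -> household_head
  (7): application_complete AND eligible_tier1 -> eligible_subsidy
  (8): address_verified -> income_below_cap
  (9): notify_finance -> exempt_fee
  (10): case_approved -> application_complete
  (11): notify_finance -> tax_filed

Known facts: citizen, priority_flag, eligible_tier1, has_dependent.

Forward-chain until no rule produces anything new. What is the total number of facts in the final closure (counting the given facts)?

15

Round 1: (1) [has_dependent -> address_verified]; (2) [priority_flag AND has_dependent -> notify_finance]; (5) [eligible_tier1 -> means_tested]; (6) [citizen -> household_head]. Adds address_verified, notify_finance, means_tested, household_head.
Round 2: (8) [address_verified -> income_below_cap]; (9) [notify_finance -> exempt_fee]; (11) [notify_finance -> tax_filed]. Adds income_below_cap, exempt_fee, tax_filed.
Round 3: (3) [tax_filed AND exempt_fee -> enrolled_program]; (4) [exempt_fee -> case_approved]. Adds enrolled_program, case_approved.
Round 4: (10) [case_approved -> application_complete]. Adds application_complete.
Round 5: (7) [application_complete AND eligible_tier1 -> eligible_subsidy]. Adds eligible_subsidy.
Closure: {address_verified, application_complete, case_approved, citizen, eligible_subsidy, eligible_tier1, enrolled_program, exempt_fee, has_dependent, household_head, income_below_cap, means_tested, notify_finance, priority_flag, tax_filed} — 15 facts.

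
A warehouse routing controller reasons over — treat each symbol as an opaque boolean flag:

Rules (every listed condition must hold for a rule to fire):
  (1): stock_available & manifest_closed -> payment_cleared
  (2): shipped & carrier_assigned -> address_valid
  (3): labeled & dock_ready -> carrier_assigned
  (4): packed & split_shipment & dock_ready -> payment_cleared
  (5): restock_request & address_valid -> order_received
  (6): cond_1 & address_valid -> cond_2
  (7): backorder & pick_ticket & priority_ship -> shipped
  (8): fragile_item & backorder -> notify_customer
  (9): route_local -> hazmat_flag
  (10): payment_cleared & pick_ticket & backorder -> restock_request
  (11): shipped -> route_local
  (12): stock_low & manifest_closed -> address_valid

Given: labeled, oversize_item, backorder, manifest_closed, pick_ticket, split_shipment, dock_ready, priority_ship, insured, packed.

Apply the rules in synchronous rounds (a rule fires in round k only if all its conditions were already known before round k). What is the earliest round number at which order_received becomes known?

Round 1 fires (3), (4), (7), giving carrier_assigned, payment_cleared, shipped.
Round 2 fires (2), (10), (11), giving address_valid, restock_request, route_local.
Round 3 fires (5), (9), giving order_received, hazmat_flag.
order_received first appears in round 3.

3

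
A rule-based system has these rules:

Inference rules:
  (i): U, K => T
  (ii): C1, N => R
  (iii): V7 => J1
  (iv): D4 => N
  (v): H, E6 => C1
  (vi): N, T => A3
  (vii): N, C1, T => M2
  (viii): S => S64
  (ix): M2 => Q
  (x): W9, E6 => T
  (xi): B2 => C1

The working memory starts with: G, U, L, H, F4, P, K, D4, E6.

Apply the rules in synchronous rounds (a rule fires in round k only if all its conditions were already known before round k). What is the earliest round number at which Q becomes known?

3

Round 1: (i) [U, K => T]; (iv) [D4 => N]; (v) [H, E6 => C1]. Adds T, N, C1.
Round 2: (ii) [C1, N => R]; (vi) [N, T => A3]; (vii) [N, C1, T => M2]. Adds R, A3, M2.
Round 3: (ix) [M2 => Q]. Adds Q.
Q first appears in round 3.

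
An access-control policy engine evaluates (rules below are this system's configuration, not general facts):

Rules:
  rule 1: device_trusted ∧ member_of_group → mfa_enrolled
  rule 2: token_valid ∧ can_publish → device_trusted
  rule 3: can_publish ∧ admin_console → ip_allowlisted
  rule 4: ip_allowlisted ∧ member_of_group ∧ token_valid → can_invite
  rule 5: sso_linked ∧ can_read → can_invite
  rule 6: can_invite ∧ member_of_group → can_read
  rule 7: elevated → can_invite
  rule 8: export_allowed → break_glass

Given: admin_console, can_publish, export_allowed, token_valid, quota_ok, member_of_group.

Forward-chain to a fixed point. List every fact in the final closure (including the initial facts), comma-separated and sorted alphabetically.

admin_console, break_glass, can_invite, can_publish, can_read, device_trusted, export_allowed, ip_allowlisted, member_of_group, mfa_enrolled, quota_ok, token_valid

Round 1 — rule 2, rule 3, rule 8, derive device_trusted, ip_allowlisted, break_glass.
Round 2 — rule 1, rule 4, derive mfa_enrolled, can_invite.
Round 3 — rule 6, derive can_read.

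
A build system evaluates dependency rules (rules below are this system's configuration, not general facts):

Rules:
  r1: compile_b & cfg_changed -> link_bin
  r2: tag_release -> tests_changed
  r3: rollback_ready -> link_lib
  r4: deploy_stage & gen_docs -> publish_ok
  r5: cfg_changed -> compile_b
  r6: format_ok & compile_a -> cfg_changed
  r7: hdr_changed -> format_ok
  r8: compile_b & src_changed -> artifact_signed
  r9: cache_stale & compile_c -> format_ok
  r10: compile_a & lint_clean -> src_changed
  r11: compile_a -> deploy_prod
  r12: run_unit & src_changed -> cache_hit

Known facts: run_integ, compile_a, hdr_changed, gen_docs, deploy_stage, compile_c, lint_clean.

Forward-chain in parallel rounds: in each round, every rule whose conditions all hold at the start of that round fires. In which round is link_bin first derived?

4

[1] r4 [deploy_stage & gen_docs -> publish_ok]; r7 [hdr_changed -> format_ok]; r10 [compile_a & lint_clean -> src_changed]; r11 [compile_a -> deploy_prod]. ⇒ new: publish_ok, format_ok, src_changed, deploy_prod.
[2] r6 [format_ok & compile_a -> cfg_changed]. ⇒ new: cfg_changed.
[3] r5 [cfg_changed -> compile_b]. ⇒ new: compile_b.
[4] r1 [compile_b & cfg_changed -> link_bin]; r8 [compile_b & src_changed -> artifact_signed]. ⇒ new: link_bin, artifact_signed.
link_bin first appears in round 4.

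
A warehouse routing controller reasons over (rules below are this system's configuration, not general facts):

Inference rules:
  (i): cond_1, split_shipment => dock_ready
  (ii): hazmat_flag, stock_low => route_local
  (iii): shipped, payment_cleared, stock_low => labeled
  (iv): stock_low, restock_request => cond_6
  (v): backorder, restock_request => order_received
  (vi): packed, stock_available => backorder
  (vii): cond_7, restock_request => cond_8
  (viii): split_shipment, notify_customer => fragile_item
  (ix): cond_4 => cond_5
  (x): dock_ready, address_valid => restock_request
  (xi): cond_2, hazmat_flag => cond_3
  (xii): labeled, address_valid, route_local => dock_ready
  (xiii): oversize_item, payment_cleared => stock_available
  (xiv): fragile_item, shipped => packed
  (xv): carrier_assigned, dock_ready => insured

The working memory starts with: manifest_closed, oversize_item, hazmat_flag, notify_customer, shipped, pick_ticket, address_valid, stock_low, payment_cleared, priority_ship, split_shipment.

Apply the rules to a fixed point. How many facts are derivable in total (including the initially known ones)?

21

Round 1: (ii) [hazmat_flag, stock_low => route_local]; (iii) [shipped, payment_cleared, stock_low => labeled]; (viii) [split_shipment, notify_customer => fragile_item]; (xiii) [oversize_item, payment_cleared => stock_available]. Adds route_local, labeled, fragile_item, stock_available.
Round 2: (xii) [labeled, address_valid, route_local => dock_ready]; (xiv) [fragile_item, shipped => packed]. Adds dock_ready, packed.
Round 3: (vi) [packed, stock_available => backorder]; (x) [dock_ready, address_valid => restock_request]. Adds backorder, restock_request.
Round 4: (iv) [stock_low, restock_request => cond_6]; (v) [backorder, restock_request => order_received]. Adds cond_6, order_received.
Closure: {address_valid, backorder, cond_6, dock_ready, fragile_item, hazmat_flag, labeled, manifest_closed, notify_customer, order_received, oversize_item, packed, payment_cleared, pick_ticket, priority_ship, restock_request, route_local, shipped, split_shipment, stock_available, stock_low} — 21 facts.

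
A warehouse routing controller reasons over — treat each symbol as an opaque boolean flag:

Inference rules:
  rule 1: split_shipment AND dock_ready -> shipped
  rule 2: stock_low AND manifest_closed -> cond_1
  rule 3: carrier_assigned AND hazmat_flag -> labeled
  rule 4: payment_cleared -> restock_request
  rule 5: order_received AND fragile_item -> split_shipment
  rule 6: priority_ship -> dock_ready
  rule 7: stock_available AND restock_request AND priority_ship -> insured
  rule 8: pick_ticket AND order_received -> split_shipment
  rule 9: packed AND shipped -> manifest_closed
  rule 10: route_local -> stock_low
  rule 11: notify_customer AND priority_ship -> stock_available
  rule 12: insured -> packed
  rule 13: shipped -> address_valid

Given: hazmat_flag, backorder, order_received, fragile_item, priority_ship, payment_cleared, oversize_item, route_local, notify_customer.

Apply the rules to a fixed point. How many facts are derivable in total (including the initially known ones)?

[1] rule 4 [payment_cleared -> restock_request]; rule 5 [order_received AND fragile_item -> split_shipment]; rule 6 [priority_ship -> dock_ready]; rule 10 [route_local -> stock_low]; rule 11 [notify_customer AND priority_ship -> stock_available]. ⇒ new: restock_request, split_shipment, dock_ready, stock_low, stock_available.
[2] rule 1 [split_shipment AND dock_ready -> shipped]; rule 7 [stock_available AND restock_request AND priority_ship -> insured]. ⇒ new: shipped, insured.
[3] rule 12 [insured -> packed]; rule 13 [shipped -> address_valid]. ⇒ new: packed, address_valid.
[4] rule 9 [packed AND shipped -> manifest_closed]. ⇒ new: manifest_closed.
[5] rule 2 [stock_low AND manifest_closed -> cond_1]. ⇒ new: cond_1.
Closure: {address_valid, backorder, cond_1, dock_ready, fragile_item, hazmat_flag, insured, manifest_closed, notify_customer, order_received, oversize_item, packed, payment_cleared, priority_ship, restock_request, route_local, shipped, split_shipment, stock_available, stock_low} — 20 facts.

20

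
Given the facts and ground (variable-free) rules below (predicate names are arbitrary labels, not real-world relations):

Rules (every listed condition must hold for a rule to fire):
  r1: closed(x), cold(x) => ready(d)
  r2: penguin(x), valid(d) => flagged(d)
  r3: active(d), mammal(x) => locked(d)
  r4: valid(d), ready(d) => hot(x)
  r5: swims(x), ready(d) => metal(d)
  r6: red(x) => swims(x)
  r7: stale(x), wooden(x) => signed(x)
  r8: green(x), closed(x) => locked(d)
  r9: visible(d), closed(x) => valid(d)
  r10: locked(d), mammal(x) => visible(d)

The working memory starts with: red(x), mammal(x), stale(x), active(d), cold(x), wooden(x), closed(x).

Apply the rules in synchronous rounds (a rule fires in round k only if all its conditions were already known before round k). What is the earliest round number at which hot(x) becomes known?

Round 1 fires r1, r3, r6, r7, giving ready(d), locked(d), swims(x), signed(x).
Round 2 fires r5, r10, giving metal(d), visible(d).
Round 3 fires r9, giving valid(d).
Round 4 fires r4, giving hot(x).
hot(x) first appears in round 4.

4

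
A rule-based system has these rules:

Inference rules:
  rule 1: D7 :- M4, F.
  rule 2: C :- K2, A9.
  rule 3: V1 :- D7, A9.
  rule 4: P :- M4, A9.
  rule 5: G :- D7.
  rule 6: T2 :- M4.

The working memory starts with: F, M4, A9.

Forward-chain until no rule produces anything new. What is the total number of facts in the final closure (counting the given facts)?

8

Round 1 — rule 1, rule 4, rule 6, derive D7, P, T2.
Round 2 — rule 3, rule 5, derive V1, G.
Closure: {A9, D7, F, G, M4, P, T2, V1} — 8 facts.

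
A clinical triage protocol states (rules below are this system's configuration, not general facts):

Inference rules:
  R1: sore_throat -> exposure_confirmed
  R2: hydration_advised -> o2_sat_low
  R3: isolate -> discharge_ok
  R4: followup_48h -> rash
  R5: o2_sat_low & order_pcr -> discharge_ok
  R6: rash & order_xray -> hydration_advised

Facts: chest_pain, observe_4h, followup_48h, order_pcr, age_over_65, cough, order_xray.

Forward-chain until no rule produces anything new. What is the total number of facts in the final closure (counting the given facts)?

Round 1: R4 [followup_48h -> rash]. Adds rash.
Round 2: R6 [rash & order_xray -> hydration_advised]. Adds hydration_advised.
Round 3: R2 [hydration_advised -> o2_sat_low]. Adds o2_sat_low.
Round 4: R5 [o2_sat_low & order_pcr -> discharge_ok]. Adds discharge_ok.
Closure: {age_over_65, chest_pain, cough, discharge_ok, followup_48h, hydration_advised, o2_sat_low, observe_4h, order_pcr, order_xray, rash} — 11 facts.

11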